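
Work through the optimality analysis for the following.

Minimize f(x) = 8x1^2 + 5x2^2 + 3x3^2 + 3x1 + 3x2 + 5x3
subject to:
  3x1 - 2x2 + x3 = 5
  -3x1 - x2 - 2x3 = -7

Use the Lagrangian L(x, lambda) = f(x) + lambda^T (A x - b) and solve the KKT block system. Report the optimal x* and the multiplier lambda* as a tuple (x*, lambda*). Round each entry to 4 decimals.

Form the Lagrangian:
  L(x, lambda) = (1/2) x^T Q x + c^T x + lambda^T (A x - b)
Stationarity (grad_x L = 0): Q x + c + A^T lambda = 0.
Primal feasibility: A x = b.

This gives the KKT block system:
  [ Q   A^T ] [ x     ]   [-c ]
  [ A    0  ] [ lambda ] = [ b ]

Solving the linear system:
  x*      = (1.251, 0.1506, 1.5482)
  lambda* = (-1.0553, 6.6168)
  f(x*)   = 31.77

x* = (1.251, 0.1506, 1.5482), lambda* = (-1.0553, 6.6168)


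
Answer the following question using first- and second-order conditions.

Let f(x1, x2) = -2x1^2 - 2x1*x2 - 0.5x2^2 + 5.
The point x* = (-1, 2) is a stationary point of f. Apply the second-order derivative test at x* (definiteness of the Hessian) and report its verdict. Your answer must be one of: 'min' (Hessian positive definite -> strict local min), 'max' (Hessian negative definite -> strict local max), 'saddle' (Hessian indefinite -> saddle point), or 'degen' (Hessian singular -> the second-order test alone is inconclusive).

Compute the Hessian H = grad^2 f:
  H = [[-4, -2], [-2, -1]]
Verify stationarity: grad f(x*) = H x* + g = (0, 0).
Eigenvalues of H: -5, 0.
H has a zero eigenvalue (singular; negative semidefinite but not definite), so H is neither positive definite, negative definite, nor indefinite. The second-order test alone is inconclusive -> degen.
(Indeed, f is constant along the null direction of H through x*, so x* is not a strict local extremum.)

degen


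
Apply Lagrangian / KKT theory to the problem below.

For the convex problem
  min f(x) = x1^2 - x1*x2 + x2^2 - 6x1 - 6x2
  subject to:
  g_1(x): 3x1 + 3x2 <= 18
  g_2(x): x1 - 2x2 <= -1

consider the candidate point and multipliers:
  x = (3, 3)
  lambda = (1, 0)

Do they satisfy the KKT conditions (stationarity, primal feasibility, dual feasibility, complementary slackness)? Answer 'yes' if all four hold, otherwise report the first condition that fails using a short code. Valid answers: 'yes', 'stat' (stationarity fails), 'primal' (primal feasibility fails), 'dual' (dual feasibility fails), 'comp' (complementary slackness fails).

Gradient of f: grad f(x) = Q x + c = (-3, -3)
Constraint values g_i(x) = a_i^T x - b_i:
  g_1((3, 3)) = 0
  g_2((3, 3)) = -2
Stationarity residual: grad f(x) + sum_i lambda_i a_i = (0, 0)
  -> stationarity OK
Primal feasibility (all g_i <= 0): OK
Dual feasibility (all lambda_i >= 0): OK
Complementary slackness (lambda_i * g_i(x) = 0 for all i): OK

Verdict: yes, KKT holds.

yes


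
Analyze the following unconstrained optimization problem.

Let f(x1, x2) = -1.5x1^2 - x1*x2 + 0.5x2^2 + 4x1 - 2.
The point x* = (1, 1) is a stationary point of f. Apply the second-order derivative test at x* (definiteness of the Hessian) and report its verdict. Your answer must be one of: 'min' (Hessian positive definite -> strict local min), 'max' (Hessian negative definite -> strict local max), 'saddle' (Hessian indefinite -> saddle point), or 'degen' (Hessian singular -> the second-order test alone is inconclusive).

Compute the Hessian H = grad^2 f:
  H = [[-3, -1], [-1, 1]]
Verify stationarity: grad f(x*) = H x* + g = (0, 0).
Eigenvalues of H: -3.2361, 1.2361.
Eigenvalues have mixed signs, so H is indefinite -> x* is a saddle point.

saddle


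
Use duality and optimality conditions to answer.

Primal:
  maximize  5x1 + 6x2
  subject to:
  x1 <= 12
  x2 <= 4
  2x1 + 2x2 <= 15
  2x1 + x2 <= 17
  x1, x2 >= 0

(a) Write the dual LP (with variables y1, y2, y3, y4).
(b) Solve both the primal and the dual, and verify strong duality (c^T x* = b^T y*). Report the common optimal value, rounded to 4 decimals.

The standard primal-dual pair for 'max c^T x s.t. A x <= b, x >= 0' is:
  Dual:  min b^T y  s.t.  A^T y >= c,  y >= 0.

So the dual LP is:
  minimize  12y1 + 4y2 + 15y3 + 17y4
  subject to:
    y1 + 2y3 + 2y4 >= 5
    y2 + 2y3 + y4 >= 6
    y1, y2, y3, y4 >= 0

Solving the primal: x* = (3.5, 4).
  primal value c^T x* = 41.5.
Solving the dual: y* = (0, 1, 2.5, 0).
  dual value b^T y* = 41.5.
Strong duality: c^T x* = b^T y*. Confirmed.

41.5


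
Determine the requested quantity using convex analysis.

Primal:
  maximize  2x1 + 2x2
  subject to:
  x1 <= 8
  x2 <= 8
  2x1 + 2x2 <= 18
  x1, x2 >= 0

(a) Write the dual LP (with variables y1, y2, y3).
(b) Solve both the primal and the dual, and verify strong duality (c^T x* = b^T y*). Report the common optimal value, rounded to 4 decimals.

The standard primal-dual pair for 'max c^T x s.t. A x <= b, x >= 0' is:
  Dual:  min b^T y  s.t.  A^T y >= c,  y >= 0.

So the dual LP is:
  minimize  8y1 + 8y2 + 18y3
  subject to:
    y1 + 2y3 >= 2
    y2 + 2y3 >= 2
    y1, y2, y3 >= 0

Solving the primal: x* = (1, 8).
  primal value c^T x* = 18.
Solving the dual: y* = (0, 0, 1).
  dual value b^T y* = 18.
Strong duality: c^T x* = b^T y*. Confirmed.

18


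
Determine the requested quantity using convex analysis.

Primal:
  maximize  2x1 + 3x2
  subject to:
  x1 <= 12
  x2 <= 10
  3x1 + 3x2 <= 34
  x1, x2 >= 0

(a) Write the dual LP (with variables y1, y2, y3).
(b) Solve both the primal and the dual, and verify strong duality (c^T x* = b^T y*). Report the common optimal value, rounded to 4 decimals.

The standard primal-dual pair for 'max c^T x s.t. A x <= b, x >= 0' is:
  Dual:  min b^T y  s.t.  A^T y >= c,  y >= 0.

So the dual LP is:
  minimize  12y1 + 10y2 + 34y3
  subject to:
    y1 + 3y3 >= 2
    y2 + 3y3 >= 3
    y1, y2, y3 >= 0

Solving the primal: x* = (1.3333, 10).
  primal value c^T x* = 32.6667.
Solving the dual: y* = (0, 1, 0.6667).
  dual value b^T y* = 32.6667.
Strong duality: c^T x* = b^T y*. Confirmed.

32.6667


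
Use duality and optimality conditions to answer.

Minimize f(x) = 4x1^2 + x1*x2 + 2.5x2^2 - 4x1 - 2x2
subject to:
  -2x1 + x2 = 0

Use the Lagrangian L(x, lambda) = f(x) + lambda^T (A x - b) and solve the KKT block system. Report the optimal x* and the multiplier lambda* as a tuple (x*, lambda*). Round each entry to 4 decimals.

Form the Lagrangian:
  L(x, lambda) = (1/2) x^T Q x + c^T x + lambda^T (A x - b)
Stationarity (grad_x L = 0): Q x + c + A^T lambda = 0.
Primal feasibility: A x = b.

This gives the KKT block system:
  [ Q   A^T ] [ x     ]   [-c ]
  [ A    0  ] [ lambda ] = [ b ]

Solving the linear system:
  x*      = (0.25, 0.5)
  lambda* = (-0.75)
  f(x*)   = -1

x* = (0.25, 0.5), lambda* = (-0.75)


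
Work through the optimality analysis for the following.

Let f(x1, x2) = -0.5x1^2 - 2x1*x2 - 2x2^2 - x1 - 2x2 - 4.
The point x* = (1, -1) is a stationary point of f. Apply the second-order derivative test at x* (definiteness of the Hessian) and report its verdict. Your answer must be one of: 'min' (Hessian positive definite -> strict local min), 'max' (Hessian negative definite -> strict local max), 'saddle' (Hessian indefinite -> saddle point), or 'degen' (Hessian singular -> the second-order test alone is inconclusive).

Compute the Hessian H = grad^2 f:
  H = [[-1, -2], [-2, -4]]
Verify stationarity: grad f(x*) = H x* + g = (0, 0).
Eigenvalues of H: -5, 0.
H has a zero eigenvalue (singular; negative semidefinite but not definite), so H is neither positive definite, negative definite, nor indefinite. The second-order test alone is inconclusive -> degen.
(Indeed, f is constant along the null direction of H through x*, so x* is not a strict local extremum.)

degen


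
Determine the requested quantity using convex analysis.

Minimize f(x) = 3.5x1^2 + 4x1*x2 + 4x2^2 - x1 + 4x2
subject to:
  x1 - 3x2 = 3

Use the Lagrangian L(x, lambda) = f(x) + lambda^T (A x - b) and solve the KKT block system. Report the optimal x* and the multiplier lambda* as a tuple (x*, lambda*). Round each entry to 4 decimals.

Form the Lagrangian:
  L(x, lambda) = (1/2) x^T Q x + c^T x + lambda^T (A x - b)
Stationarity (grad_x L = 0): Q x + c + A^T lambda = 0.
Primal feasibility: A x = b.

This gives the KKT block system:
  [ Q   A^T ] [ x     ]   [-c ]
  [ A    0  ] [ lambda ] = [ b ]

Solving the linear system:
  x*      = (0.6, -0.8)
  lambda* = (0)
  f(x*)   = -1.9

x* = (0.6, -0.8), lambda* = (0)


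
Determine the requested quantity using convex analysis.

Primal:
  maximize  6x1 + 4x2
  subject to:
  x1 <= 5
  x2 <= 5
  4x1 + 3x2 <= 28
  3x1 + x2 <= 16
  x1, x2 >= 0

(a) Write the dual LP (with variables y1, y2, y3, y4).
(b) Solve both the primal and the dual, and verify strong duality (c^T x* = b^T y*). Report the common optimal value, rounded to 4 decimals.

The standard primal-dual pair for 'max c^T x s.t. A x <= b, x >= 0' is:
  Dual:  min b^T y  s.t.  A^T y >= c,  y >= 0.

So the dual LP is:
  minimize  5y1 + 5y2 + 28y3 + 16y4
  subject to:
    y1 + 4y3 + 3y4 >= 6
    y2 + 3y3 + y4 >= 4
    y1, y2, y3, y4 >= 0

Solving the primal: x* = (4, 4).
  primal value c^T x* = 40.
Solving the dual: y* = (0, 0, 1.2, 0.4).
  dual value b^T y* = 40.
Strong duality: c^T x* = b^T y*. Confirmed.

40


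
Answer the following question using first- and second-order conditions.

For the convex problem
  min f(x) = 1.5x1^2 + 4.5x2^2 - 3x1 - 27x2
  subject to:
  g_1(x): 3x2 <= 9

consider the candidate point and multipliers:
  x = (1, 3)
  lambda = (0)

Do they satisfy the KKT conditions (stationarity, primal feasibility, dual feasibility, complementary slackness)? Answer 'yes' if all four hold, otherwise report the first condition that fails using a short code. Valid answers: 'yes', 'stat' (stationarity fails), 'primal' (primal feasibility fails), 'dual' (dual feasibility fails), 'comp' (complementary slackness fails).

Gradient of f: grad f(x) = Q x + c = (0, 0)
Constraint values g_i(x) = a_i^T x - b_i:
  g_1((1, 3)) = 0
Stationarity residual: grad f(x) + sum_i lambda_i a_i = (0, 0)
  -> stationarity OK
Primal feasibility (all g_i <= 0): OK
Dual feasibility (all lambda_i >= 0): OK
Complementary slackness (lambda_i * g_i(x) = 0 for all i): OK

Verdict: yes, KKT holds.

yes


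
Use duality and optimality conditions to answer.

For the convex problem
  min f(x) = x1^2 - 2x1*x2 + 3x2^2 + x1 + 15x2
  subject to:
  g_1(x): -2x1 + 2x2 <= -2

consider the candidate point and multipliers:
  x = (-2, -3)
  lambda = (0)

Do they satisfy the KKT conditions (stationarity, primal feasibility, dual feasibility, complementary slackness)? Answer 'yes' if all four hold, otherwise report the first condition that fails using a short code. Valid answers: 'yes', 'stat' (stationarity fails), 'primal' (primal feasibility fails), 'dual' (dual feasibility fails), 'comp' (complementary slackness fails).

Gradient of f: grad f(x) = Q x + c = (3, 1)
Constraint values g_i(x) = a_i^T x - b_i:
  g_1((-2, -3)) = 0
Stationarity residual: grad f(x) + sum_i lambda_i a_i = (3, 1)
  -> stationarity FAILS
Primal feasibility (all g_i <= 0): OK
Dual feasibility (all lambda_i >= 0): OK
Complementary slackness (lambda_i * g_i(x) = 0 for all i): OK

Verdict: the first failing condition is stationarity -> stat.

stat


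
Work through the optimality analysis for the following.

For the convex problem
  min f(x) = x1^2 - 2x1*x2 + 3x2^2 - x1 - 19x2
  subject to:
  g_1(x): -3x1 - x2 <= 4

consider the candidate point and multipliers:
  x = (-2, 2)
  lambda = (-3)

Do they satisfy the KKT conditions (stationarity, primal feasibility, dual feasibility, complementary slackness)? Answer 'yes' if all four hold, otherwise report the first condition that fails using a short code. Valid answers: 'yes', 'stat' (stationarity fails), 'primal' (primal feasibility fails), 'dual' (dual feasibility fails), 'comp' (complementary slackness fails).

Gradient of f: grad f(x) = Q x + c = (-9, -3)
Constraint values g_i(x) = a_i^T x - b_i:
  g_1((-2, 2)) = 0
Stationarity residual: grad f(x) + sum_i lambda_i a_i = (0, 0)
  -> stationarity OK
Primal feasibility (all g_i <= 0): OK
Dual feasibility (all lambda_i >= 0): FAILS
Complementary slackness (lambda_i * g_i(x) = 0 for all i): OK

Verdict: the first failing condition is dual_feasibility -> dual.

dual


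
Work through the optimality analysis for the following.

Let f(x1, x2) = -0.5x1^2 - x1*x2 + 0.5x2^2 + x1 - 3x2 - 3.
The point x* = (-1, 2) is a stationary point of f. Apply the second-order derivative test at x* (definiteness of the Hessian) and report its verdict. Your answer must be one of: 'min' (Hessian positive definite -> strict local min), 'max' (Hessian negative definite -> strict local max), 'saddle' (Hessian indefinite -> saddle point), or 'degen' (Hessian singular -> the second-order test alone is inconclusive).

Compute the Hessian H = grad^2 f:
  H = [[-1, -1], [-1, 1]]
Verify stationarity: grad f(x*) = H x* + g = (0, 0).
Eigenvalues of H: -1.4142, 1.4142.
Eigenvalues have mixed signs, so H is indefinite -> x* is a saddle point.

saddle


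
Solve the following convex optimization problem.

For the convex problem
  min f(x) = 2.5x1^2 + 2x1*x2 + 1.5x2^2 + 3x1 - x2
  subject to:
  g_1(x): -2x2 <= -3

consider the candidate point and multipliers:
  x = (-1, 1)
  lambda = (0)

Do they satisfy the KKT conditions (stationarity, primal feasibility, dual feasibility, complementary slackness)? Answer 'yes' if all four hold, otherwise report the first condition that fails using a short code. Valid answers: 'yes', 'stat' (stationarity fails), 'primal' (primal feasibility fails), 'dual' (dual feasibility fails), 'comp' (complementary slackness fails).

Gradient of f: grad f(x) = Q x + c = (0, 0)
Constraint values g_i(x) = a_i^T x - b_i:
  g_1((-1, 1)) = 1
Stationarity residual: grad f(x) + sum_i lambda_i a_i = (0, 0)
  -> stationarity OK
Primal feasibility (all g_i <= 0): FAILS
Dual feasibility (all lambda_i >= 0): OK
Complementary slackness (lambda_i * g_i(x) = 0 for all i): OK

Verdict: the first failing condition is primal_feasibility -> primal.

primal


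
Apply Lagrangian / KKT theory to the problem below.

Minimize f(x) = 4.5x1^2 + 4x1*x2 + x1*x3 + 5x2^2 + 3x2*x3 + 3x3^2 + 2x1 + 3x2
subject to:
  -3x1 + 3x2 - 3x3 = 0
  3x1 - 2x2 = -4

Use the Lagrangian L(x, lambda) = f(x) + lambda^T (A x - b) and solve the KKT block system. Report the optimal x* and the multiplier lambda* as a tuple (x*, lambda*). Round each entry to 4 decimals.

Form the Lagrangian:
  L(x, lambda) = (1/2) x^T Q x + c^T x + lambda^T (A x - b)
Stationarity (grad_x L = 0): Q x + c + A^T lambda = 0.
Primal feasibility: A x = b.

This gives the KKT block system:
  [ Q   A^T ] [ x     ]   [-c ]
  [ A    0  ] [ lambda ] = [ b ]

Solving the linear system:
  x*      = (-1.2772, 0.0842, 1.3614)
  lambda* = (2.3812, 4.9802)
  f(x*)   = 8.8094

x* = (-1.2772, 0.0842, 1.3614), lambda* = (2.3812, 4.9802)


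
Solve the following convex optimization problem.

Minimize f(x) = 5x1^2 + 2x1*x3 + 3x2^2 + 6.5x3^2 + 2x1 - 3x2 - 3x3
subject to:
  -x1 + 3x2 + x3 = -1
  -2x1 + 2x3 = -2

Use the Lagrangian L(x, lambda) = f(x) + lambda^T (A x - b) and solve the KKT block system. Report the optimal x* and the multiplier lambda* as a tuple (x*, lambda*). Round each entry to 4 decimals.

Form the Lagrangian:
  L(x, lambda) = (1/2) x^T Q x + c^T x + lambda^T (A x - b)
Stationarity (grad_x L = 0): Q x + c + A^T lambda = 0.
Primal feasibility: A x = b.

This gives the KKT block system:
  [ Q   A^T ] [ x     ]   [-c ]
  [ A    0  ] [ lambda ] = [ b ]

Solving the linear system:
  x*      = (0.5926, 0, -0.4074)
  lambda* = (1, 3.0556)
  f(x*)   = 4.7593

x* = (0.5926, 0, -0.4074), lambda* = (1, 3.0556)


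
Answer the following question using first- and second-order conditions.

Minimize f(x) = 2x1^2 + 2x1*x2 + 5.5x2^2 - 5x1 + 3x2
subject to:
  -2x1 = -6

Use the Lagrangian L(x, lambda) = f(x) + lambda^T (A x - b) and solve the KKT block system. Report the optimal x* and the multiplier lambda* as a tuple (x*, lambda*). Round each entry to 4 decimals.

Form the Lagrangian:
  L(x, lambda) = (1/2) x^T Q x + c^T x + lambda^T (A x - b)
Stationarity (grad_x L = 0): Q x + c + A^T lambda = 0.
Primal feasibility: A x = b.

This gives the KKT block system:
  [ Q   A^T ] [ x     ]   [-c ]
  [ A    0  ] [ lambda ] = [ b ]

Solving the linear system:
  x*      = (3, -0.8182)
  lambda* = (2.6818)
  f(x*)   = -0.6818

x* = (3, -0.8182), lambda* = (2.6818)


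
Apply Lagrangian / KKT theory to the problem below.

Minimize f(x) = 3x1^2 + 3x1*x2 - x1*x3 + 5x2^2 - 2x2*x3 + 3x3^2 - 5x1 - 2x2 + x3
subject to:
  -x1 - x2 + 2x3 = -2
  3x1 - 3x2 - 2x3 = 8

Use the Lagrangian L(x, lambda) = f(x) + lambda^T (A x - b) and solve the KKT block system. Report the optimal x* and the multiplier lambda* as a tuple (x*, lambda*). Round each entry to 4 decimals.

Form the Lagrangian:
  L(x, lambda) = (1/2) x^T Q x + c^T x + lambda^T (A x - b)
Stationarity (grad_x L = 0): Q x + c + A^T lambda = 0.
Primal feasibility: A x = b.

This gives the KKT block system:
  [ Q   A^T ] [ x     ]   [-c ]
  [ A    0  ] [ lambda ] = [ b ]

Solving the linear system:
  x*      = (1.6316, -0.6842, -0.5263)
  lambda* = (0.1842, -1.0263)
  f(x*)   = 0.6316

x* = (1.6316, -0.6842, -0.5263), lambda* = (0.1842, -1.0263)


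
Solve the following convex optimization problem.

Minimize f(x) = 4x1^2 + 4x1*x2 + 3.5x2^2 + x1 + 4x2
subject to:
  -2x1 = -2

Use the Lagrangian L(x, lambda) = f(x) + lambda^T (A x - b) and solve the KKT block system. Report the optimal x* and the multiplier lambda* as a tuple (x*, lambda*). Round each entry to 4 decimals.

Form the Lagrangian:
  L(x, lambda) = (1/2) x^T Q x + c^T x + lambda^T (A x - b)
Stationarity (grad_x L = 0): Q x + c + A^T lambda = 0.
Primal feasibility: A x = b.

This gives the KKT block system:
  [ Q   A^T ] [ x     ]   [-c ]
  [ A    0  ] [ lambda ] = [ b ]

Solving the linear system:
  x*      = (1, -1.1429)
  lambda* = (2.2143)
  f(x*)   = 0.4286

x* = (1, -1.1429), lambda* = (2.2143)


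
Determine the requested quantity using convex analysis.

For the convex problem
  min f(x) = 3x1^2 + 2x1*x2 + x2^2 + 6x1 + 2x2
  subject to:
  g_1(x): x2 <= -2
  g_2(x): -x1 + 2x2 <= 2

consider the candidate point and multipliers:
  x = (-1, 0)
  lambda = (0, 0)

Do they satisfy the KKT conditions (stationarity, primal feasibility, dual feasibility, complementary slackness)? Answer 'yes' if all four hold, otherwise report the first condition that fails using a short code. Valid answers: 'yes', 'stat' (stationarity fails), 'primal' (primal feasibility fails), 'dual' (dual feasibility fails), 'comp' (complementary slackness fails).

Gradient of f: grad f(x) = Q x + c = (0, 0)
Constraint values g_i(x) = a_i^T x - b_i:
  g_1((-1, 0)) = 2
  g_2((-1, 0)) = -1
Stationarity residual: grad f(x) + sum_i lambda_i a_i = (0, 0)
  -> stationarity OK
Primal feasibility (all g_i <= 0): FAILS
Dual feasibility (all lambda_i >= 0): OK
Complementary slackness (lambda_i * g_i(x) = 0 for all i): OK

Verdict: the first failing condition is primal_feasibility -> primal.

primal


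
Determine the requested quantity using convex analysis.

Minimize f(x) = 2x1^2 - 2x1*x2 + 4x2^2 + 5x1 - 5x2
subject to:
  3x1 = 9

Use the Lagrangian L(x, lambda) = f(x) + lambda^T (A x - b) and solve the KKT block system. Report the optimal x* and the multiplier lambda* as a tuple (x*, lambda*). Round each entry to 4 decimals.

Form the Lagrangian:
  L(x, lambda) = (1/2) x^T Q x + c^T x + lambda^T (A x - b)
Stationarity (grad_x L = 0): Q x + c + A^T lambda = 0.
Primal feasibility: A x = b.

This gives the KKT block system:
  [ Q   A^T ] [ x     ]   [-c ]
  [ A    0  ] [ lambda ] = [ b ]

Solving the linear system:
  x*      = (3, 1.375)
  lambda* = (-4.75)
  f(x*)   = 25.4375

x* = (3, 1.375), lambda* = (-4.75)


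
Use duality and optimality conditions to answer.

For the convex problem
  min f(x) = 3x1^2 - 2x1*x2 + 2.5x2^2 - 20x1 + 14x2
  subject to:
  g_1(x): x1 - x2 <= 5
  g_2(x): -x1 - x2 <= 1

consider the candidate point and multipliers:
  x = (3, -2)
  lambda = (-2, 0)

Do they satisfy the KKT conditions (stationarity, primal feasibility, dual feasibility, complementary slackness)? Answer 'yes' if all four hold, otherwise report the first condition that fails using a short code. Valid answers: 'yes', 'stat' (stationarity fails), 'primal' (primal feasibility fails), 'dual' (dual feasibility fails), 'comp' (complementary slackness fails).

Gradient of f: grad f(x) = Q x + c = (2, -2)
Constraint values g_i(x) = a_i^T x - b_i:
  g_1((3, -2)) = 0
  g_2((3, -2)) = -2
Stationarity residual: grad f(x) + sum_i lambda_i a_i = (0, 0)
  -> stationarity OK
Primal feasibility (all g_i <= 0): OK
Dual feasibility (all lambda_i >= 0): FAILS
Complementary slackness (lambda_i * g_i(x) = 0 for all i): OK

Verdict: the first failing condition is dual_feasibility -> dual.

dual


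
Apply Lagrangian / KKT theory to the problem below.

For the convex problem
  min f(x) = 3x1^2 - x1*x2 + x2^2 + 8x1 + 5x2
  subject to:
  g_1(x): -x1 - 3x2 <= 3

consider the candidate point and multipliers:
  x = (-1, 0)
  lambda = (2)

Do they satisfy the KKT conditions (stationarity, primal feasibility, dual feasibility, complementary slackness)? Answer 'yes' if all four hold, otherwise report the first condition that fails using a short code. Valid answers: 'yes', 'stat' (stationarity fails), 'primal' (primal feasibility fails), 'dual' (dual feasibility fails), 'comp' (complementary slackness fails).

Gradient of f: grad f(x) = Q x + c = (2, 6)
Constraint values g_i(x) = a_i^T x - b_i:
  g_1((-1, 0)) = -2
Stationarity residual: grad f(x) + sum_i lambda_i a_i = (0, 0)
  -> stationarity OK
Primal feasibility (all g_i <= 0): OK
Dual feasibility (all lambda_i >= 0): OK
Complementary slackness (lambda_i * g_i(x) = 0 for all i): FAILS

Verdict: the first failing condition is complementary_slackness -> comp.

comp


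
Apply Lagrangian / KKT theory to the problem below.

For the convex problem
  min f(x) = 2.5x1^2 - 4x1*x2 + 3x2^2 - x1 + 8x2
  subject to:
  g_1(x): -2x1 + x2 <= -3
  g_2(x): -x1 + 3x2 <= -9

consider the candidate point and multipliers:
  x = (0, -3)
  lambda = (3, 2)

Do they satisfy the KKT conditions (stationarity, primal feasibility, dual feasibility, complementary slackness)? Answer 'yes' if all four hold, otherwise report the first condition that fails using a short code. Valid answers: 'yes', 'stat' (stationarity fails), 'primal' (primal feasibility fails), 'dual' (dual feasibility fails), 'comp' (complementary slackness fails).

Gradient of f: grad f(x) = Q x + c = (11, -10)
Constraint values g_i(x) = a_i^T x - b_i:
  g_1((0, -3)) = 0
  g_2((0, -3)) = 0
Stationarity residual: grad f(x) + sum_i lambda_i a_i = (3, -1)
  -> stationarity FAILS
Primal feasibility (all g_i <= 0): OK
Dual feasibility (all lambda_i >= 0): OK
Complementary slackness (lambda_i * g_i(x) = 0 for all i): OK

Verdict: the first failing condition is stationarity -> stat.

stat


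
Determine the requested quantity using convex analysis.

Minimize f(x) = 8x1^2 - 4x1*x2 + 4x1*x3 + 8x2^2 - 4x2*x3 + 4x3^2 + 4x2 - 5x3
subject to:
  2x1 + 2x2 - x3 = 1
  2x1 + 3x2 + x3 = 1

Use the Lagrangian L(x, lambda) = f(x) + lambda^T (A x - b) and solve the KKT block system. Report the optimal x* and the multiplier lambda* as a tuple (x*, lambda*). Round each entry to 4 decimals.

Form the Lagrangian:
  L(x, lambda) = (1/2) x^T Q x + c^T x + lambda^T (A x - b)
Stationarity (grad_x L = 0): Q x + c + A^T lambda = 0.
Primal feasibility: A x = b.

This gives the KKT block system:
  [ Q   A^T ] [ x     ]   [-c ]
  [ A    0  ] [ lambda ] = [ b ]

Solving the linear system:
  x*      = (0.369, 0.1048, -0.0524)
  lambda* = (-3.5, 0.8629)
  f(x*)   = 1.6593

x* = (0.369, 0.1048, -0.0524), lambda* = (-3.5, 0.8629)


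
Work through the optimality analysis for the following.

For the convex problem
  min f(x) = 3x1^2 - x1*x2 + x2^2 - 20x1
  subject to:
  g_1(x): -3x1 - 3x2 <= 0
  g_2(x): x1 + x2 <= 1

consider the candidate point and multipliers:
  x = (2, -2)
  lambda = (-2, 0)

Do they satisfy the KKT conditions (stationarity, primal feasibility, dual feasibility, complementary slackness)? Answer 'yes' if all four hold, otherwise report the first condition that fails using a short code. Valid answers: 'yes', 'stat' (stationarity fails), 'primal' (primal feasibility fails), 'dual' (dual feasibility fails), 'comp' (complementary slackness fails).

Gradient of f: grad f(x) = Q x + c = (-6, -6)
Constraint values g_i(x) = a_i^T x - b_i:
  g_1((2, -2)) = 0
  g_2((2, -2)) = -1
Stationarity residual: grad f(x) + sum_i lambda_i a_i = (0, 0)
  -> stationarity OK
Primal feasibility (all g_i <= 0): OK
Dual feasibility (all lambda_i >= 0): FAILS
Complementary slackness (lambda_i * g_i(x) = 0 for all i): OK

Verdict: the first failing condition is dual_feasibility -> dual.

dual


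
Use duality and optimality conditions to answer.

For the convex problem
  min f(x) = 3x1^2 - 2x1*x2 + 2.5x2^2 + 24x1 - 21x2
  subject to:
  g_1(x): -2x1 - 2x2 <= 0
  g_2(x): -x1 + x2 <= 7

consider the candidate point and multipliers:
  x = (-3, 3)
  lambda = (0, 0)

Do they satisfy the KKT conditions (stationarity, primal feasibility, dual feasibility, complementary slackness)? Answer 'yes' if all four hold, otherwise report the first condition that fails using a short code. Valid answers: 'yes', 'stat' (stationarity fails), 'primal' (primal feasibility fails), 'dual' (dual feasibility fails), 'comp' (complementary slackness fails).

Gradient of f: grad f(x) = Q x + c = (0, 0)
Constraint values g_i(x) = a_i^T x - b_i:
  g_1((-3, 3)) = 0
  g_2((-3, 3)) = -1
Stationarity residual: grad f(x) + sum_i lambda_i a_i = (0, 0)
  -> stationarity OK
Primal feasibility (all g_i <= 0): OK
Dual feasibility (all lambda_i >= 0): OK
Complementary slackness (lambda_i * g_i(x) = 0 for all i): OK

Verdict: yes, KKT holds.

yes


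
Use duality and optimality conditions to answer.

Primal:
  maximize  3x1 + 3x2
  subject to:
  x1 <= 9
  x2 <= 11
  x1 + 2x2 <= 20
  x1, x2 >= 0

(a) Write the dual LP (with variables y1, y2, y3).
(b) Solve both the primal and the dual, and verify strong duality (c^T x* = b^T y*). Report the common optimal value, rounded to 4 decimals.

The standard primal-dual pair for 'max c^T x s.t. A x <= b, x >= 0' is:
  Dual:  min b^T y  s.t.  A^T y >= c,  y >= 0.

So the dual LP is:
  minimize  9y1 + 11y2 + 20y3
  subject to:
    y1 + y3 >= 3
    y2 + 2y3 >= 3
    y1, y2, y3 >= 0

Solving the primal: x* = (9, 5.5).
  primal value c^T x* = 43.5.
Solving the dual: y* = (1.5, 0, 1.5).
  dual value b^T y* = 43.5.
Strong duality: c^T x* = b^T y*. Confirmed.

43.5


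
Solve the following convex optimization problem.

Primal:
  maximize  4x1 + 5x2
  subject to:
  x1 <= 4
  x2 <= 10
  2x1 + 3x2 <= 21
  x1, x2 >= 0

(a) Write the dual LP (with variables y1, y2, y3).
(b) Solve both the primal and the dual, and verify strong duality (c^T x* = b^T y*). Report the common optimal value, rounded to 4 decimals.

The standard primal-dual pair for 'max c^T x s.t. A x <= b, x >= 0' is:
  Dual:  min b^T y  s.t.  A^T y >= c,  y >= 0.

So the dual LP is:
  minimize  4y1 + 10y2 + 21y3
  subject to:
    y1 + 2y3 >= 4
    y2 + 3y3 >= 5
    y1, y2, y3 >= 0

Solving the primal: x* = (4, 4.3333).
  primal value c^T x* = 37.6667.
Solving the dual: y* = (0.6667, 0, 1.6667).
  dual value b^T y* = 37.6667.
Strong duality: c^T x* = b^T y*. Confirmed.

37.6667


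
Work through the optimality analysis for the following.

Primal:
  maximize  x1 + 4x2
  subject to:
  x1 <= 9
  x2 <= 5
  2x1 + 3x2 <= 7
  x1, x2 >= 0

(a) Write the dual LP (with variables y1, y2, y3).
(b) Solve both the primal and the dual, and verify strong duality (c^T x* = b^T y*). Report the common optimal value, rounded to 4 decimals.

The standard primal-dual pair for 'max c^T x s.t. A x <= b, x >= 0' is:
  Dual:  min b^T y  s.t.  A^T y >= c,  y >= 0.

So the dual LP is:
  minimize  9y1 + 5y2 + 7y3
  subject to:
    y1 + 2y3 >= 1
    y2 + 3y3 >= 4
    y1, y2, y3 >= 0

Solving the primal: x* = (0, 2.3333).
  primal value c^T x* = 9.3333.
Solving the dual: y* = (0, 0, 1.3333).
  dual value b^T y* = 9.3333.
Strong duality: c^T x* = b^T y*. Confirmed.

9.3333


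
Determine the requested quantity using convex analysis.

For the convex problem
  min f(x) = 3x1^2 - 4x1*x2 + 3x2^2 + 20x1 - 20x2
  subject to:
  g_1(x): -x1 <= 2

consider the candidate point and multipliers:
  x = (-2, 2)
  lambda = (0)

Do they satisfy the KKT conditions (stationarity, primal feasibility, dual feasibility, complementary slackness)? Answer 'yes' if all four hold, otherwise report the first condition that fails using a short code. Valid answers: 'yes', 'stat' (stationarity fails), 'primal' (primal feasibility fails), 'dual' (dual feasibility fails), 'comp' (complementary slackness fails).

Gradient of f: grad f(x) = Q x + c = (0, 0)
Constraint values g_i(x) = a_i^T x - b_i:
  g_1((-2, 2)) = 0
Stationarity residual: grad f(x) + sum_i lambda_i a_i = (0, 0)
  -> stationarity OK
Primal feasibility (all g_i <= 0): OK
Dual feasibility (all lambda_i >= 0): OK
Complementary slackness (lambda_i * g_i(x) = 0 for all i): OK

Verdict: yes, KKT holds.

yes


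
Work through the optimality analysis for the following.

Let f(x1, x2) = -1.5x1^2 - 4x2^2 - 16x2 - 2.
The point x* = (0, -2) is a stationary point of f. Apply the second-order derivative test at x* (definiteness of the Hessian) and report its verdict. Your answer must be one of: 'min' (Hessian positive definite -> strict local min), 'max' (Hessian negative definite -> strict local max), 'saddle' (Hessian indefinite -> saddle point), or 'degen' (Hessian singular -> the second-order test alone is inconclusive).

Compute the Hessian H = grad^2 f:
  H = [[-3, 0], [0, -8]]
Verify stationarity: grad f(x*) = H x* + g = (0, 0).
Eigenvalues of H: -8, -3.
Both eigenvalues < 0, so H is negative definite -> x* is a strict local max.

max


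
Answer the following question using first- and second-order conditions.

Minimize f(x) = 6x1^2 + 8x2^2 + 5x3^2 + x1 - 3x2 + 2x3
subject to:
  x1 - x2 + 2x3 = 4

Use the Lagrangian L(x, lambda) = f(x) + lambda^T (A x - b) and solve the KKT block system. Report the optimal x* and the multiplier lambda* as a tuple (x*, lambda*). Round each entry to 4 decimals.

Form the Lagrangian:
  L(x, lambda) = (1/2) x^T Q x + c^T x + lambda^T (A x - b)
Stationarity (grad_x L = 0): Q x + c + A^T lambda = 0.
Primal feasibility: A x = b.

This gives the KKT block system:
  [ Q   A^T ] [ x     ]   [-c ]
  [ A    0  ] [ lambda ] = [ b ]

Solving the linear system:
  x*      = (0.6298, -0.3473, 1.5115)
  lambda* = (-8.5573)
  f(x*)   = 19.4618

x* = (0.6298, -0.3473, 1.5115), lambda* = (-8.5573)


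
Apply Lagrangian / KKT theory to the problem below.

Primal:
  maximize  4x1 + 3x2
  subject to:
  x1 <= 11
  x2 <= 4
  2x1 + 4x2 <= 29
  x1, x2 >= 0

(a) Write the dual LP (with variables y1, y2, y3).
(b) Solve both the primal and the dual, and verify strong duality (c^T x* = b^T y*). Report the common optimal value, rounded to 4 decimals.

The standard primal-dual pair for 'max c^T x s.t. A x <= b, x >= 0' is:
  Dual:  min b^T y  s.t.  A^T y >= c,  y >= 0.

So the dual LP is:
  minimize  11y1 + 4y2 + 29y3
  subject to:
    y1 + 2y3 >= 4
    y2 + 4y3 >= 3
    y1, y2, y3 >= 0

Solving the primal: x* = (11, 1.75).
  primal value c^T x* = 49.25.
Solving the dual: y* = (2.5, 0, 0.75).
  dual value b^T y* = 49.25.
Strong duality: c^T x* = b^T y*. Confirmed.

49.25


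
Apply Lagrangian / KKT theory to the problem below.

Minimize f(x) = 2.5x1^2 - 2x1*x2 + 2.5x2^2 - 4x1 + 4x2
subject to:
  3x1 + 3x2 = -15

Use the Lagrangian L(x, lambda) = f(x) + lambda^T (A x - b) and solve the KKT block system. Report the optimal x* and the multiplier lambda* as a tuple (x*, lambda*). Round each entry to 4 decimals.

Form the Lagrangian:
  L(x, lambda) = (1/2) x^T Q x + c^T x + lambda^T (A x - b)
Stationarity (grad_x L = 0): Q x + c + A^T lambda = 0.
Primal feasibility: A x = b.

This gives the KKT block system:
  [ Q   A^T ] [ x     ]   [-c ]
  [ A    0  ] [ lambda ] = [ b ]

Solving the linear system:
  x*      = (-1.9286, -3.0714)
  lambda* = (2.5)
  f(x*)   = 16.4643

x* = (-1.9286, -3.0714), lambda* = (2.5)


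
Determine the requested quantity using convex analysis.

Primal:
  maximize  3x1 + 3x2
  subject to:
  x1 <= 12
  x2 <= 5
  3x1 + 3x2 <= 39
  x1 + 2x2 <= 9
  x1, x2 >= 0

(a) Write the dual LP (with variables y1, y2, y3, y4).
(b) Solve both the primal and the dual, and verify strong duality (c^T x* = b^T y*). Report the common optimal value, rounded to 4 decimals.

The standard primal-dual pair for 'max c^T x s.t. A x <= b, x >= 0' is:
  Dual:  min b^T y  s.t.  A^T y >= c,  y >= 0.

So the dual LP is:
  minimize  12y1 + 5y2 + 39y3 + 9y4
  subject to:
    y1 + 3y3 + y4 >= 3
    y2 + 3y3 + 2y4 >= 3
    y1, y2, y3, y4 >= 0

Solving the primal: x* = (9, 0).
  primal value c^T x* = 27.
Solving the dual: y* = (0, 0, 0, 3).
  dual value b^T y* = 27.
Strong duality: c^T x* = b^T y*. Confirmed.

27


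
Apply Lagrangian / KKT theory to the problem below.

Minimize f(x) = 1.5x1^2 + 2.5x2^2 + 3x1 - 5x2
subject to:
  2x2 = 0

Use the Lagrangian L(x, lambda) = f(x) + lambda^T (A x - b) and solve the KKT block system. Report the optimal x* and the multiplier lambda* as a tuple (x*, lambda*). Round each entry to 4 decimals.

Form the Lagrangian:
  L(x, lambda) = (1/2) x^T Q x + c^T x + lambda^T (A x - b)
Stationarity (grad_x L = 0): Q x + c + A^T lambda = 0.
Primal feasibility: A x = b.

This gives the KKT block system:
  [ Q   A^T ] [ x     ]   [-c ]
  [ A    0  ] [ lambda ] = [ b ]

Solving the linear system:
  x*      = (-1, 0)
  lambda* = (2.5)
  f(x*)   = -1.5

x* = (-1, 0), lambda* = (2.5)


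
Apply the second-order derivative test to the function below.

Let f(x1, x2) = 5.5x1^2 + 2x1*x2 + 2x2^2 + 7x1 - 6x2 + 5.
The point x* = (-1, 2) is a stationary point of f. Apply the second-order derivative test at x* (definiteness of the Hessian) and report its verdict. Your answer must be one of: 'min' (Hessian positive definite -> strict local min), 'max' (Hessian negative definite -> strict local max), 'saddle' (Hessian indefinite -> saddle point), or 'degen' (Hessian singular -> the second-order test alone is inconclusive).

Compute the Hessian H = grad^2 f:
  H = [[11, 2], [2, 4]]
Verify stationarity: grad f(x*) = H x* + g = (0, 0).
Eigenvalues of H: 3.4689, 11.5311.
Both eigenvalues > 0, so H is positive definite -> x* is a strict local min.

min


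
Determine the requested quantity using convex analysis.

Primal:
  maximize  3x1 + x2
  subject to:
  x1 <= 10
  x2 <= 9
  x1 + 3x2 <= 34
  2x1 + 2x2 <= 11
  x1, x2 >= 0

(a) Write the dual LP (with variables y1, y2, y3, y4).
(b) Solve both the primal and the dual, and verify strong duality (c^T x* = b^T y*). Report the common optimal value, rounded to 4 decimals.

The standard primal-dual pair for 'max c^T x s.t. A x <= b, x >= 0' is:
  Dual:  min b^T y  s.t.  A^T y >= c,  y >= 0.

So the dual LP is:
  minimize  10y1 + 9y2 + 34y3 + 11y4
  subject to:
    y1 + y3 + 2y4 >= 3
    y2 + 3y3 + 2y4 >= 1
    y1, y2, y3, y4 >= 0

Solving the primal: x* = (5.5, 0).
  primal value c^T x* = 16.5.
Solving the dual: y* = (0, 0, 0, 1.5).
  dual value b^T y* = 16.5.
Strong duality: c^T x* = b^T y*. Confirmed.

16.5


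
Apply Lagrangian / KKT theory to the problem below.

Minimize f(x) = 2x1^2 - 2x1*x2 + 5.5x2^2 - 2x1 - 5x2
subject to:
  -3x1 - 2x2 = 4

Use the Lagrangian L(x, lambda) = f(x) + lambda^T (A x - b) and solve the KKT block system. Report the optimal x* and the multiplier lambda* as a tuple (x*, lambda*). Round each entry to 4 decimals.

Form the Lagrangian:
  L(x, lambda) = (1/2) x^T Q x + c^T x + lambda^T (A x - b)
Stationarity (grad_x L = 0): Q x + c + A^T lambda = 0.
Primal feasibility: A x = b.

This gives the KKT block system:
  [ Q   A^T ] [ x     ]   [-c ]
  [ A    0  ] [ lambda ] = [ b ]

Solving the linear system:
  x*      = (-1.223, -0.1655)
  lambda* = (-2.1871)
  f(x*)   = 6.0108

x* = (-1.223, -0.1655), lambda* = (-2.1871)


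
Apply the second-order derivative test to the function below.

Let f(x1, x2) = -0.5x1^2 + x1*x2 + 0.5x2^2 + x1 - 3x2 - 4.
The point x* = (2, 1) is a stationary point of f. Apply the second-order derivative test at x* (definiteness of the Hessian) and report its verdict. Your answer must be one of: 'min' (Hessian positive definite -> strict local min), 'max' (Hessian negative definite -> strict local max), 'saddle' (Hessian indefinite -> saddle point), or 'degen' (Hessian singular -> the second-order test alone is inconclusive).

Compute the Hessian H = grad^2 f:
  H = [[-1, 1], [1, 1]]
Verify stationarity: grad f(x*) = H x* + g = (0, 0).
Eigenvalues of H: -1.4142, 1.4142.
Eigenvalues have mixed signs, so H is indefinite -> x* is a saddle point.

saddle


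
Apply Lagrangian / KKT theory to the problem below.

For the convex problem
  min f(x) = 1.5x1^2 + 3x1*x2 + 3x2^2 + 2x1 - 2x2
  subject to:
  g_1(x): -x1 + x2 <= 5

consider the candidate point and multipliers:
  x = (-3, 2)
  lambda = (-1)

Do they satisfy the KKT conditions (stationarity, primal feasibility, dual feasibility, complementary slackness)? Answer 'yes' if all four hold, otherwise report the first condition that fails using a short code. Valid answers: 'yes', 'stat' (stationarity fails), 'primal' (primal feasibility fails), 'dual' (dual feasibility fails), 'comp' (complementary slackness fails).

Gradient of f: grad f(x) = Q x + c = (-1, 1)
Constraint values g_i(x) = a_i^T x - b_i:
  g_1((-3, 2)) = 0
Stationarity residual: grad f(x) + sum_i lambda_i a_i = (0, 0)
  -> stationarity OK
Primal feasibility (all g_i <= 0): OK
Dual feasibility (all lambda_i >= 0): FAILS
Complementary slackness (lambda_i * g_i(x) = 0 for all i): OK

Verdict: the first failing condition is dual_feasibility -> dual.

dual


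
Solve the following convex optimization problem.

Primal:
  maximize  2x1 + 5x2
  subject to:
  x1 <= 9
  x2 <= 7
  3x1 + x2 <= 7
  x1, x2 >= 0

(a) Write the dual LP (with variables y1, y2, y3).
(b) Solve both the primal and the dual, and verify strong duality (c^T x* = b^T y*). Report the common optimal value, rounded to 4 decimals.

The standard primal-dual pair for 'max c^T x s.t. A x <= b, x >= 0' is:
  Dual:  min b^T y  s.t.  A^T y >= c,  y >= 0.

So the dual LP is:
  minimize  9y1 + 7y2 + 7y3
  subject to:
    y1 + 3y3 >= 2
    y2 + y3 >= 5
    y1, y2, y3 >= 0

Solving the primal: x* = (0, 7).
  primal value c^T x* = 35.
Solving the dual: y* = (0, 4.3333, 0.6667).
  dual value b^T y* = 35.
Strong duality: c^T x* = b^T y*. Confirmed.

35


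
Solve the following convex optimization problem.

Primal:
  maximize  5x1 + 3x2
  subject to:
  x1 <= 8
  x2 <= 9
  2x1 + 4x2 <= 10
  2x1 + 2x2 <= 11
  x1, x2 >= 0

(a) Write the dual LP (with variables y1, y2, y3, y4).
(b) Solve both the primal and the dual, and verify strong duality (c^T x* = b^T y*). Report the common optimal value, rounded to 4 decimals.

The standard primal-dual pair for 'max c^T x s.t. A x <= b, x >= 0' is:
  Dual:  min b^T y  s.t.  A^T y >= c,  y >= 0.

So the dual LP is:
  minimize  8y1 + 9y2 + 10y3 + 11y4
  subject to:
    y1 + 2y3 + 2y4 >= 5
    y2 + 4y3 + 2y4 >= 3
    y1, y2, y3, y4 >= 0

Solving the primal: x* = (5, 0).
  primal value c^T x* = 25.
Solving the dual: y* = (0, 0, 2.5, 0).
  dual value b^T y* = 25.
Strong duality: c^T x* = b^T y*. Confirmed.

25


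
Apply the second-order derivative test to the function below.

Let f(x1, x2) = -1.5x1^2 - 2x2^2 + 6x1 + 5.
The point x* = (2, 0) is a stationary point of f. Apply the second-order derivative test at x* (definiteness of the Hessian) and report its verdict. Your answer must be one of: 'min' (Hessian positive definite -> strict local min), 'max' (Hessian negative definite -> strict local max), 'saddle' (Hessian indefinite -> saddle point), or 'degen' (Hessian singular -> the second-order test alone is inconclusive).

Compute the Hessian H = grad^2 f:
  H = [[-3, 0], [0, -4]]
Verify stationarity: grad f(x*) = H x* + g = (0, 0).
Eigenvalues of H: -4, -3.
Both eigenvalues < 0, so H is negative definite -> x* is a strict local max.

max


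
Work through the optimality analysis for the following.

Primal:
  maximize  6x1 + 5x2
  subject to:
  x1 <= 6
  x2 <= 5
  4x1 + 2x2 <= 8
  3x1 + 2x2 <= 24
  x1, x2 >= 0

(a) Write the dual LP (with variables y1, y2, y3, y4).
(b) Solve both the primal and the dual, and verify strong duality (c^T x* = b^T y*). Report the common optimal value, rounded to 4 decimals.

The standard primal-dual pair for 'max c^T x s.t. A x <= b, x >= 0' is:
  Dual:  min b^T y  s.t.  A^T y >= c,  y >= 0.

So the dual LP is:
  minimize  6y1 + 5y2 + 8y3 + 24y4
  subject to:
    y1 + 4y3 + 3y4 >= 6
    y2 + 2y3 + 2y4 >= 5
    y1, y2, y3, y4 >= 0

Solving the primal: x* = (0, 4).
  primal value c^T x* = 20.
Solving the dual: y* = (0, 0, 2.5, 0).
  dual value b^T y* = 20.
Strong duality: c^T x* = b^T y*. Confirmed.

20
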